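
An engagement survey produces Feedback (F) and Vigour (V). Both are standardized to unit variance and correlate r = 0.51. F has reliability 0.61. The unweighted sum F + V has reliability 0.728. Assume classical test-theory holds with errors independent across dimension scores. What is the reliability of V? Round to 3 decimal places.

0.569

Var(F+V) = 2 + 2·0.51 = 3.020.
True-score variance = ρ_F + ρ_V + 2·0.51, so 0.728 = (0.61 + ρ_V + 1.02) / 3.020.
ρ_V = 0.728·3.020 − 0.61 − 1.02 = 0.569.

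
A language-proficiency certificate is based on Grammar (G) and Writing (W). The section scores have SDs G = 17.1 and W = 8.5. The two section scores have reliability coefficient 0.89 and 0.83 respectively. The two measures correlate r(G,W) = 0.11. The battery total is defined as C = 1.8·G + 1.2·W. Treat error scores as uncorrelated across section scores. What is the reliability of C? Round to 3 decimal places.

Var(C) = 1.8²·17.1² + 1.2²·8.5² + 2·[2.16·17.1·8.5·0.11] = 1051.45 + 69.0703 = 1120.52.
Because errors are independent across components, Cov(Tᵢ,Tⱼ) = Cov(Xᵢ,Xⱼ); the off-diagonal part of the true-score variance is the same as above.
True-score variance = [1.8²·17.1²·0.89 + 1.2²·8.5²·0.83] + 69.0703 = 929.547 + 69.0703 = 998.617.
Reliability = 998.617 / 1120.52 = 0.891.

0.891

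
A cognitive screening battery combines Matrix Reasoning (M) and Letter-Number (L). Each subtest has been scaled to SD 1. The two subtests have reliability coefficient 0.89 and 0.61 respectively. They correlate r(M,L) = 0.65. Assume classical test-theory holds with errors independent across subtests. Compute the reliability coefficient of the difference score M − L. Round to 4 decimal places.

0.2857

Var(M−L) = 1 + 1 − 2·0.65 = 2 − 1.3 = 0.7.
Because errors are independent across components, Cov(Tᵢ,Tⱼ) = Cov(Xᵢ,Xⱼ); the off-diagonal part of the true-score variance is the same as above.
True-score variance = [0.89 + 0.61] − 1.3 = 1.5 − 1.3 = 0.2.
Reliability = 0.2 / 0.7 = 0.2857.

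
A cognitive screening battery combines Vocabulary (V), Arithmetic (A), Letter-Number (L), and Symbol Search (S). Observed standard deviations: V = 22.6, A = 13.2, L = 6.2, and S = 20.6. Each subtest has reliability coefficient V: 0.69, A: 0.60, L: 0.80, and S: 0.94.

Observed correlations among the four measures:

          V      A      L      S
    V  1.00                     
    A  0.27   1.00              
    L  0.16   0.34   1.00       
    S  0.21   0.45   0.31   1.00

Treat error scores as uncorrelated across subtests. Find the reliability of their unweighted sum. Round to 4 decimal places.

0.8646

Var(V+A+L+S) = 22.6² + 13.2² + 6.2² + 20.6² + 2·[22.6·13.2·0.27 + 22.6·6.2·0.16 + 22.6·20.6·0.21 + 13.2·6.2·0.34 + 13.2·20.6·0.45 + 6.2·20.6·0.31] = 1147.8 + 781.032 = 1928.83.
Under uncorrelated errors the observed covariances equal the true-score covariances, so only the own-variance terms attenuate.
True-score variance = [22.6²·0.69 + 13.2²·0.60 + 6.2²·0.80 + 20.6²·0.94] + 781.032 = 886.619 + 781.032 = 1667.65.
Reliability = 1667.65 / 1928.83 = 0.8646.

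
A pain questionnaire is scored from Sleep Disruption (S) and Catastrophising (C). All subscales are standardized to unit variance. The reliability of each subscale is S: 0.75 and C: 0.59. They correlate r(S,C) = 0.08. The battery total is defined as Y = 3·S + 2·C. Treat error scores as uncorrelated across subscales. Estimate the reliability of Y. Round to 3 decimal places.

0.721

Var(Y) = 3² + 2² + 2·[6·0.08] = 13 + 0.96 = 13.96.
Because errors are independent across components, Cov(Tᵢ,Tⱼ) = Cov(Xᵢ,Xⱼ); the off-diagonal part of the true-score variance is the same as above.
True-score variance = [3²·0.75 + 2²·0.59] + 0.96 = 9.11 + 0.96 = 10.07.
Reliability = 10.07 / 13.96 = 0.721.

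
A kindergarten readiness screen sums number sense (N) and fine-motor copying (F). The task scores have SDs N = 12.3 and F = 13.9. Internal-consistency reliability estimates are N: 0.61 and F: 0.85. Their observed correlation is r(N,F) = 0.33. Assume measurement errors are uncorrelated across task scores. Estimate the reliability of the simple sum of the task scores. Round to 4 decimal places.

0.8076

Var(N+F) = 12.3² + 13.9² + 2·[12.3·13.9·0.33] = 344.5 + 112.84 = 457.34.
Because errors are independent across components, Cov(Tᵢ,Tⱼ) = Cov(Xᵢ,Xⱼ); the off-diagonal part of the true-score variance is the same as above.
True-score variance = [12.3²·0.61 + 13.9²·0.85] + 112.84 = 256.515 + 112.84 = 369.356.
Reliability = 369.356 / 457.34 = 0.8076.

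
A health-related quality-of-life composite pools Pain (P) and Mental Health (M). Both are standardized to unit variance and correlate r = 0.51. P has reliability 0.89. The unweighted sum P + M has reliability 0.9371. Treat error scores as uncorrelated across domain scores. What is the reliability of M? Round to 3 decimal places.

Var(P+M) = 2 + 2·0.51 = 3.020.
True-score variance = ρ_P + ρ_M + 2·0.51, so 0.9371 = (0.89 + ρ_M + 1.02) / 3.020.
ρ_M = 0.9371·3.020 − 0.89 − 1.02 = 0.920.

0.920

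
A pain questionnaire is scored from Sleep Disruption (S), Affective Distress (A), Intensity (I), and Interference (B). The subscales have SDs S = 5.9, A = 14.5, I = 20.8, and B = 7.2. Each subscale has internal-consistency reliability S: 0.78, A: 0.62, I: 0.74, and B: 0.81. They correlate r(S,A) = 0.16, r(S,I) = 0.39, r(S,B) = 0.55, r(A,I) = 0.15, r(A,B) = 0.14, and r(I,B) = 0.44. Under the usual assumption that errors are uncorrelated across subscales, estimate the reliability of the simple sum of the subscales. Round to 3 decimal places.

0.818

Var(S+A+I+B) = 5.9² + 14.5² + 20.8² + 7.2² + 2·[5.9·14.5·0.16 + 5.9·20.8·0.39 + 5.9·7.2·0.55 + 14.5·20.8·0.15 + 14.5·7.2·0.14 + 20.8·7.2·0.44] = 729.54 + 421.326 = 1150.87.
With uncorrelated errors the cross-covariances are all true-score covariance, so they carry over unchanged; only the diagonal terms shrink to ρᵢσᵢ².
True-score variance = [5.9²·0.78 + 14.5²·0.62 + 20.8²·0.74 + 7.2²·0.81] + 421.326 = 519.651 + 421.326 = 940.977.
Reliability = 940.977 / 1150.87 = 0.818.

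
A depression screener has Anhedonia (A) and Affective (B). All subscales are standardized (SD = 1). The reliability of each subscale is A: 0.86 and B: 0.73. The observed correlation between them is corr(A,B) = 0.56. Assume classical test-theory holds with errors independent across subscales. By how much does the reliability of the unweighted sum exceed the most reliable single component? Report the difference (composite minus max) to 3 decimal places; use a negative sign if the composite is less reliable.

0.009

Var(sum) = 2 + 1.12 = 3.12; true-score variance = 1.59 + 1.12 = 2.71; composite reliability = 0.8686.
Max component reliability = 0.8600.
Difference = 0.8686 − 0.8600 = 0.009.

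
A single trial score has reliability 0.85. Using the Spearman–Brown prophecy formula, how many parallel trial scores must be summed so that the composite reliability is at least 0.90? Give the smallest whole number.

2

k ≥ ρ*(1−ρ₁)/(ρ₁(1−ρ*)) = 0.90·0.15 / (0.85·0.10) = 1.588.
Smallest integer k = 2.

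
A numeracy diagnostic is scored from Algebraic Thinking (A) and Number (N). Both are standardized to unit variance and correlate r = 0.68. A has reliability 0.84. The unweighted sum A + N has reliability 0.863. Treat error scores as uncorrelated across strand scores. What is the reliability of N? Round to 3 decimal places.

0.700

Var(A+N) = 2 + 2·0.68 = 3.360.
True-score variance = ρ_A + ρ_N + 2·0.68, so 0.863 = (0.84 + ρ_N + 1.36) / 3.360.
ρ_N = 0.863·3.360 − 0.84 − 1.36 = 0.700.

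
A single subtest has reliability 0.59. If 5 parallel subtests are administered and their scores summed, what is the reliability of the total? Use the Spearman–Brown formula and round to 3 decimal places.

ρ_k = kρ / (1 + (k−1)ρ) = 5·0.59 / (1 + 4·0.59) = 2.950 / 3.360 = 0.878.

0.878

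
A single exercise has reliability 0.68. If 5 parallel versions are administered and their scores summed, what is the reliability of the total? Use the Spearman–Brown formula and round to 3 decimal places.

ρ_k = kρ / (1 + (k−1)ρ) = 5·0.68 / (1 + 4·0.68) = 3.400 / 3.720 = 0.914.

0.914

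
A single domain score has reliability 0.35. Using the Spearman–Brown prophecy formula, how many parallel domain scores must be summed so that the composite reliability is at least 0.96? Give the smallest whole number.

k ≥ ρ*(1−ρ₁)/(ρ₁(1−ρ*)) = 0.96·0.65 / (0.35·0.04) = 44.571.
Smallest integer k = 45.

45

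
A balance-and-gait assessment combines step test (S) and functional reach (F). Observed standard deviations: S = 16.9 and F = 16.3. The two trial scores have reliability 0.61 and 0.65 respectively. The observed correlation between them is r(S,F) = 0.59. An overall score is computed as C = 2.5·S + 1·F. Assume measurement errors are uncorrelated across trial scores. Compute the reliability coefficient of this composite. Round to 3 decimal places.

Var(C) = 2.5²·16.9² + 16.3² + 2·[2.5·16.9·16.3·0.59] = 2050.75 + 812.637 = 2863.39.
Under uncorrelated errors the observed covariances equal the true-score covariances, so only the own-variance terms attenuate.
True-score variance = [2.5²·16.9²·0.61 + 16.3²·0.65] + 812.637 = 1261.59 + 812.637 = 2074.22.
Reliability = 2074.22 / 2863.39 = 0.724.

0.724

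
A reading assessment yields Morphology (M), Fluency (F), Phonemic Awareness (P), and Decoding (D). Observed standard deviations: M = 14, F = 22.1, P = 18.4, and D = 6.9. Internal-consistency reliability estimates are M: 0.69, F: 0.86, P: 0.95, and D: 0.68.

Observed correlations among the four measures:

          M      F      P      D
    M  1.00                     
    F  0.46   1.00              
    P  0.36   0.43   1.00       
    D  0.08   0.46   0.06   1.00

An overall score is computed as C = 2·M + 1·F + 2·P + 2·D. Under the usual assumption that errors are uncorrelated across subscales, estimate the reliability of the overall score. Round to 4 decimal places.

0.9159

Var(C) = 2²·14² + 22.1² + 2²·18.4² + 2²·6.9² + 2·[2·14·22.1·0.46 + 4·14·18.4·0.36 + 4·14·6.9·0.08 + 2·22.1·18.4·0.43 + 2·22.1·6.9·0.46 + 4·18.4·6.9·0.06] = 2817.09 + 2413.95 = 5231.04.
Under uncorrelated errors the observed covariances equal the true-score covariances, so only the own-variance terms attenuate.
True-score variance = [2²·14²·0.69 + 22.1²·0.86 + 2²·18.4²·0.95 + 2²·6.9²·0.68] + 2413.95 = 2377.02 + 2413.95 = 4790.97.
Reliability = 4790.97 / 5231.04 = 0.9159.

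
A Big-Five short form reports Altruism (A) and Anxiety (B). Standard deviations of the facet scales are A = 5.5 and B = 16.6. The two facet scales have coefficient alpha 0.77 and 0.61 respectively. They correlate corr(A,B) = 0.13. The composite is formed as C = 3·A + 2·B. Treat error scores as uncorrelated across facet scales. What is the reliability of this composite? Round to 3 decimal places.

Var(C) = 3²·5.5² + 2²·16.6² + 2·[6·5.5·16.6·0.13] = 1374.49 + 142.428 = 1516.92.
Because errors are independent across components, Cov(Tᵢ,Tⱼ) = Cov(Xᵢ,Xⱼ); the off-diagonal part of the true-score variance is the same as above.
True-score variance = [3²·5.5²·0.77 + 2²·16.6²·0.61] + 142.428 = 881.999 + 142.428 = 1024.43.
Reliability = 1024.43 / 1516.92 = 0.675.

0.675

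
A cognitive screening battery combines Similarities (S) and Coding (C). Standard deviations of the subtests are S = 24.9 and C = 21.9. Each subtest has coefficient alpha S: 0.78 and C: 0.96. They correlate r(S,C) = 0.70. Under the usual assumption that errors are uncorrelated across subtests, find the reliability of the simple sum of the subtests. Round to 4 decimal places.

0.9165

Var(S+C) = 24.9² + 21.9² + 2·[24.9·21.9·0.70] = 1099.62 + 763.434 = 1863.05.
With uncorrelated errors the cross-covariances are all true-score covariance, so they carry over unchanged; only the diagonal terms shrink to ρᵢσᵢ².
True-score variance = [24.9²·0.78 + 21.9²·0.96] + 763.434 = 944.033 + 763.434 = 1707.47.
Reliability = 1707.47 / 1863.05 = 0.9165.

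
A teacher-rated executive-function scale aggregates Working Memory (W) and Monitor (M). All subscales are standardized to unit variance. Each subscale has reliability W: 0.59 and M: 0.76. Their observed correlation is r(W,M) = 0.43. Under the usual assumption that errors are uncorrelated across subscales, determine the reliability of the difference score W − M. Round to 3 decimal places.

Var(W−M) = 1 + 1 − 2·0.43 = 2 − 0.86 = 1.14.
Under uncorrelated errors the observed covariances equal the true-score covariances, so only the own-variance terms attenuate.
True-score variance = [0.59 + 0.76] − 0.86 = 1.35 − 0.86 = 0.49.
Reliability = 0.49 / 1.14 = 0.430.

0.430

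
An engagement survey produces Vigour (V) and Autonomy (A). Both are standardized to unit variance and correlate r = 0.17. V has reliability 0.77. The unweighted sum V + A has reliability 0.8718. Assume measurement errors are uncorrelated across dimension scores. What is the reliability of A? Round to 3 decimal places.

Var(V+A) = 2 + 2·0.17 = 2.340.
True-score variance = ρ_V + ρ_A + 2·0.17, so 0.8718 = (0.77 + ρ_A + 0.34) / 2.340.
ρ_A = 0.8718·2.340 − 0.77 − 0.34 = 0.930.

0.930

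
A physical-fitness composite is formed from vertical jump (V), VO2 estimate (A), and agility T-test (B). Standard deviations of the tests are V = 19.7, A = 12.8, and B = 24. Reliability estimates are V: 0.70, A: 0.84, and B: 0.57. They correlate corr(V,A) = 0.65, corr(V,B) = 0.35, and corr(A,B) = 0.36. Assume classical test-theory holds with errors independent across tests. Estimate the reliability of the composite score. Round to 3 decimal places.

0.806

Var(V+A+B) = 19.7² + 12.8² + 24² + 2·[19.7·12.8·0.65 + 19.7·24·0.35 + 12.8·24·0.36] = 1127.93 + 879.952 = 2007.88.
Because errors are independent across components, Cov(Tᵢ,Tⱼ) = Cov(Xᵢ,Xⱼ); the off-diagonal part of the true-score variance is the same as above.
True-score variance = [19.7²·0.70 + 12.8²·0.84 + 24²·0.57] + 879.952 = 737.609 + 879.952 = 1617.56.
Reliability = 1617.56 / 2007.88 = 0.806.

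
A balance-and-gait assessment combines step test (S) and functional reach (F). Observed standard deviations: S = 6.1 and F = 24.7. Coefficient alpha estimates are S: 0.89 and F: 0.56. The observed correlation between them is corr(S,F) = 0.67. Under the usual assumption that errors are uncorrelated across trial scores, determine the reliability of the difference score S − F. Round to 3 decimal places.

0.388

Var(S−F) = 6.1² + 24.7² − 2·6.1·24.7·0.67 = 647.3 − 201.898 = 445.402.
Under uncorrelated errors the observed covariances equal the true-score covariances, so only the own-variance terms attenuate.
True-score variance = [6.1²·0.89 + 24.7²·0.56] − 201.898 = 374.767 − 201.898 = 172.869.
Reliability = 172.869 / 445.402 = 0.388.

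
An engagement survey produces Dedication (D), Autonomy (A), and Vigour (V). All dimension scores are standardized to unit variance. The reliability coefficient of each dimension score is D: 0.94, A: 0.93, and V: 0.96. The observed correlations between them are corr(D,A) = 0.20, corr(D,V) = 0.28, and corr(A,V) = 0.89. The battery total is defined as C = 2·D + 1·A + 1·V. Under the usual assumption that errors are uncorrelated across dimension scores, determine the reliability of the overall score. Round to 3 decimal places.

0.964

Var(C) = 2² + 1 + 1 + 2·[2·0.20 + 2·0.28 + 0.89] = 6 + 3.7 = 9.7.
Because errors are independent across components, Cov(Tᵢ,Tⱼ) = Cov(Xᵢ,Xⱼ); the off-diagonal part of the true-score variance is the same as above.
True-score variance = [2²·0.94 + 0.93 + 0.96] + 3.7 = 5.65 + 3.7 = 9.35.
Reliability = 9.35 / 9.7 = 0.964.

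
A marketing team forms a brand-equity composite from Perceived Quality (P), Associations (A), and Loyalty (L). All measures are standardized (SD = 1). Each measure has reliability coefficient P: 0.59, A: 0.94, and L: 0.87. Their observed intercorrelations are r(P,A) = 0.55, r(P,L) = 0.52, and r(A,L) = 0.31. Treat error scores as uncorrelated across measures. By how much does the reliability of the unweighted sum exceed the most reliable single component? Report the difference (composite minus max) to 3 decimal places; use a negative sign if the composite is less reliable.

Var(sum) = 3 + 2.76 = 5.76; true-score variance = 2.4 + 2.76 = 5.16; composite reliability = 0.8958.
Max component reliability = 0.9400.
Difference = 0.8958 − 0.9400 = -0.044.

-0.044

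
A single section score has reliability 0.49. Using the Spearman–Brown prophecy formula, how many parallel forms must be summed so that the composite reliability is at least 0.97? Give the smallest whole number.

34

k ≥ ρ*(1−ρ₁)/(ρ₁(1−ρ*)) = 0.97·0.51 / (0.49·0.03) = 33.653.
Smallest integer k = 34.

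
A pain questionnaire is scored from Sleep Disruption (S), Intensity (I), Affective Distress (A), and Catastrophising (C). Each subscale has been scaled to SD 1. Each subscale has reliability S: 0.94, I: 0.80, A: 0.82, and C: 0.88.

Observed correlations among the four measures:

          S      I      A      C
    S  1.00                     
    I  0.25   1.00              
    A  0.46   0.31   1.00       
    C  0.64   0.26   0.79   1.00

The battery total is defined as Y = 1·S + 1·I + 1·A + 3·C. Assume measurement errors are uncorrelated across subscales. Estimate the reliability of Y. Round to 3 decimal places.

Var(Y) = 1 + 1 + 1 + 3² + 2·[0.25 + 0.46 + 3·0.64 + 0.31 + 3·0.26 + 3·0.79] = 12 + 12.18 = 24.18.
With uncorrelated errors the cross-covariances are all true-score covariance, so they carry over unchanged; only the diagonal terms shrink to ρᵢσᵢ².
True-score variance = [0.94 + 0.80 + 0.82 + 3²·0.88] + 12.18 = 10.48 + 12.18 = 22.66.
Reliability = 22.66 / 24.18 = 0.937.

0.937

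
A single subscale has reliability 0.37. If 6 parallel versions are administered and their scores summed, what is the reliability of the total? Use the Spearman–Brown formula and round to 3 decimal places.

ρ_k = kρ / (1 + (k−1)ρ) = 6·0.37 / (1 + 5·0.37) = 2.220 / 2.850 = 0.779.

0.779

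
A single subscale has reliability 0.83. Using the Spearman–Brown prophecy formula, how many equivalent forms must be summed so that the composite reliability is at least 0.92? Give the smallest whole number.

k ≥ ρ*(1−ρ₁)/(ρ₁(1−ρ*)) = 0.92·0.17 / (0.83·0.08) = 2.355.
Smallest integer k = 3.

3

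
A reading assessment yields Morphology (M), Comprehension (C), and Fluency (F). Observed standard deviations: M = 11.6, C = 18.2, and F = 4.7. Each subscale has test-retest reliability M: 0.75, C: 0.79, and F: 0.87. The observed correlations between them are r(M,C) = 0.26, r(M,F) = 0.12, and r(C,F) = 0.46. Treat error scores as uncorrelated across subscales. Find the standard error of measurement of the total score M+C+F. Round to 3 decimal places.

Var(total) = 487.89 + 201.564 = 689.454.
True-score variance = 381.818 + 201.564 = 583.382, so reliability = 0.8462.
Error variance = 689.454 − 583.382 = 106.072; SEM = √106.072 = 10.299.

10.299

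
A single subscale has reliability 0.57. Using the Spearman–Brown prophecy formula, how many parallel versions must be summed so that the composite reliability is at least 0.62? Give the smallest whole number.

k ≥ ρ*(1−ρ₁)/(ρ₁(1−ρ*)) = 0.62·0.43 / (0.57·0.38) = 1.231.
Smallest integer k = 2.

2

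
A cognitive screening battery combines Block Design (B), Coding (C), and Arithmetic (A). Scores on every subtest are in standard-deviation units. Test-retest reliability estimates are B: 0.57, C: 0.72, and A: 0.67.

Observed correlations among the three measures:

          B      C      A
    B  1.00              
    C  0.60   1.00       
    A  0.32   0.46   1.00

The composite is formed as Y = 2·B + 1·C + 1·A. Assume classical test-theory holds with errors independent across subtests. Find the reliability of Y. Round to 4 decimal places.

Var(Y) = 2² + 1 + 1 + 2·[2·0.60 + 2·0.32 + 0.46] = 6 + 4.6 = 10.6.
Under uncorrelated errors the observed covariances equal the true-score covariances, so only the own-variance terms attenuate.
True-score variance = [2²·0.57 + 0.72 + 0.67] + 4.6 = 3.67 + 4.6 = 8.27.
Reliability = 8.27 / 10.6 = 0.7802.

0.7802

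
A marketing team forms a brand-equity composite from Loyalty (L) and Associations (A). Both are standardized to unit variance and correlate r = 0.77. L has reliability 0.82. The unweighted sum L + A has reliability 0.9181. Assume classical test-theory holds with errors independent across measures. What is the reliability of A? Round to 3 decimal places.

Var(L+A) = 2 + 2·0.77 = 3.540.
True-score variance = ρ_L + ρ_A + 2·0.77, so 0.9181 = (0.82 + ρ_A + 1.54) / 3.540.
ρ_A = 0.9181·3.540 − 0.82 − 1.54 = 0.890.

0.890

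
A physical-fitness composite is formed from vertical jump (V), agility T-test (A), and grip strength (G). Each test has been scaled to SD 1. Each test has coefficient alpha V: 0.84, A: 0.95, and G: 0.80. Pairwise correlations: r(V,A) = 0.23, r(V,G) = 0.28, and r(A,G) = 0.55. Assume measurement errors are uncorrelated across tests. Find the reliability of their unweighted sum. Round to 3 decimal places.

Var(V+A+G) = 3 + 2·[0.23 + 0.28 + 0.55] = 3 + 2.12 = 5.12.
Under uncorrelated errors the observed covariances equal the true-score covariances, so only the own-variance terms attenuate.
True-score variance = [0.84 + 0.95 + 0.80] + 2.12 = 2.59 + 2.12 = 4.71.
Reliability = 4.71 / 5.12 = 0.920.

0.920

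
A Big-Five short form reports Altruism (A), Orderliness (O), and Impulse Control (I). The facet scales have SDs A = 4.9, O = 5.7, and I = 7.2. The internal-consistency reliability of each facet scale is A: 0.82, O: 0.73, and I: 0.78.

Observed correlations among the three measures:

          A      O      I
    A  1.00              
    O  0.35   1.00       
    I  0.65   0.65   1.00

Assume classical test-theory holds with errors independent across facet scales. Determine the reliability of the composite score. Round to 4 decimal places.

Var(A+O+I) = 4.9² + 5.7² + 7.2² + 2·[4.9·5.7·0.35 + 4.9·7.2·0.65 + 5.7·7.2·0.65] = 108.34 + 118.767 = 227.107.
Under uncorrelated errors the observed covariances equal the true-score covariances, so only the own-variance terms attenuate.
True-score variance = [4.9²·0.82 + 5.7²·0.73 + 7.2²·0.78] + 118.767 = 83.8411 + 118.767 = 202.608.
Reliability = 202.608 / 227.107 = 0.8921.

0.8921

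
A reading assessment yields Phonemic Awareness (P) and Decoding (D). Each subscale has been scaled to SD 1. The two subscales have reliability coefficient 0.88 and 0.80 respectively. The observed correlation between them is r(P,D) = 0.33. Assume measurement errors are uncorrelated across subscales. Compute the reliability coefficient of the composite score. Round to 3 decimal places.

0.880

Var(P+D) = 2 + 2·[0.33] = 2 + 0.66 = 2.66.
Because errors are independent across components, Cov(Tᵢ,Tⱼ) = Cov(Xᵢ,Xⱼ); the off-diagonal part of the true-score variance is the same as above.
True-score variance = [0.88 + 0.80] + 0.66 = 1.68 + 0.66 = 2.34.
Reliability = 2.34 / 2.66 = 0.880.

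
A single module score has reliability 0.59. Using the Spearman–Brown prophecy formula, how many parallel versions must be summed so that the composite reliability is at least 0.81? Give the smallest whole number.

3

k ≥ ρ*(1−ρ₁)/(ρ₁(1−ρ*)) = 0.81·0.41 / (0.59·0.19) = 2.963.
Smallest integer k = 3.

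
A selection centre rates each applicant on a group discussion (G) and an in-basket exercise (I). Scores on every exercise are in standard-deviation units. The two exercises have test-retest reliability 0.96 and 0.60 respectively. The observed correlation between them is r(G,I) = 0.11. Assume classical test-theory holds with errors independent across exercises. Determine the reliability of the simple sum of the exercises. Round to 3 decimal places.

Var(G+I) = 2 + 2·[0.11] = 2 + 0.22 = 2.22.
Under uncorrelated errors the observed covariances equal the true-score covariances, so only the own-variance terms attenuate.
True-score variance = [0.96 + 0.60] + 0.22 = 1.56 + 0.22 = 1.78.
Reliability = 1.78 / 2.22 = 0.802.

0.802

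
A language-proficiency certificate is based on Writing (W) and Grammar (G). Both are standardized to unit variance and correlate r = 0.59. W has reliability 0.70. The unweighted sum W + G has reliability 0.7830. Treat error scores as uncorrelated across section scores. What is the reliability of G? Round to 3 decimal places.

0.610

Var(W+G) = 2 + 2·0.59 = 3.180.
True-score variance = ρ_W + ρ_G + 2·0.59, so 0.7830 = (0.70 + ρ_G + 1.18) / 3.180.
ρ_G = 0.7830·3.180 − 0.70 − 1.18 = 0.610.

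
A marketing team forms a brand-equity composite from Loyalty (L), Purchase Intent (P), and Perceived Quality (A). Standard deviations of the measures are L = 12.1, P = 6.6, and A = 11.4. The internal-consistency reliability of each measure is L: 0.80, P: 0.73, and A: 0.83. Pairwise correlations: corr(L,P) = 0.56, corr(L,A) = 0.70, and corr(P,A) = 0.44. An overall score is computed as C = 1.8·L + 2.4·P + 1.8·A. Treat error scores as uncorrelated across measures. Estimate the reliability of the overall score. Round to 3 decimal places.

Var(C) = 1.8²·12.1² + 2.4²·6.6² + 1.8²·11.4² + 2·[4.32·12.1·6.6·0.56 + 3.24·12.1·11.4·0.70 + 4.32·6.6·11.4·0.44] = 1146.34 + 1298.12 = 2444.47.
Under uncorrelated errors the observed covariances equal the true-score covariances, so only the own-variance terms attenuate.
True-score variance = [1.8²·12.1²·0.80 + 2.4²·6.6²·0.73 + 1.8²·11.4²·0.83] + 1298.12 = 912.144 + 1298.12 = 2210.27.
Reliability = 2210.27 / 2444.47 = 0.904.

0.904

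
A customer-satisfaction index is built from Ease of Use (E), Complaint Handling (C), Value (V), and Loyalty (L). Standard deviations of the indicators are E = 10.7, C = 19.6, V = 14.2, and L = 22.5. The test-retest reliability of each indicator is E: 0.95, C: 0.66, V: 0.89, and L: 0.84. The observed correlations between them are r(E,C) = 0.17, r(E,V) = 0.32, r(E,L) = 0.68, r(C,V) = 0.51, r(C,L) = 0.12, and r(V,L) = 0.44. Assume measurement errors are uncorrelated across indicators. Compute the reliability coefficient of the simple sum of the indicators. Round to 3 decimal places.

0.899

Var(E+C+V+L) = 10.7² + 19.6² + 14.2² + 22.5² + 2·[10.7·19.6·0.17 + 10.7·14.2·0.32 + 10.7·22.5·0.68 + 19.6·14.2·0.51 + 19.6·22.5·0.12 + 14.2·22.5·0.44] = 1206.54 + 1166.85 = 2373.39.
With uncorrelated errors the cross-covariances are all true-score covariance, so they carry over unchanged; only the diagonal terms shrink to ρᵢσᵢ².
True-score variance = [10.7²·0.95 + 19.6²·0.66 + 14.2²·0.89 + 22.5²·0.84] + 1166.85 = 967.021 + 1166.85 = 2133.87.
Reliability = 2133.87 / 2373.39 = 0.899.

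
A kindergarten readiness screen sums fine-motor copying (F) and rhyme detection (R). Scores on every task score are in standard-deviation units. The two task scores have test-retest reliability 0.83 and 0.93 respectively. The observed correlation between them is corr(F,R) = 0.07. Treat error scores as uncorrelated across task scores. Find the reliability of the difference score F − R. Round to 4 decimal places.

Var(F−R) = 1 + 1 − 2·0.07 = 2 − 0.14 = 1.86.
Because errors are independent across components, Cov(Tᵢ,Tⱼ) = Cov(Xᵢ,Xⱼ); the off-diagonal part of the true-score variance is the same as above.
True-score variance = [0.83 + 0.93] − 0.14 = 1.76 − 0.14 = 1.62.
Reliability = 1.62 / 1.86 = 0.8710.

0.8710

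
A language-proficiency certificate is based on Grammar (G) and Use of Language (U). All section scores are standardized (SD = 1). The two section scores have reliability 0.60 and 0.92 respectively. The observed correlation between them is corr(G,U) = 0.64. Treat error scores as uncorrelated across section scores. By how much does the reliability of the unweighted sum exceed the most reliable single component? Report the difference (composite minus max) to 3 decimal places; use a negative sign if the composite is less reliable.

Var(sum) = 2 + 1.28 = 3.28; true-score variance = 1.52 + 1.28 = 2.8; composite reliability = 0.8537.
Max component reliability = 0.9200.
Difference = 0.8537 − 0.9200 = -0.066.

-0.066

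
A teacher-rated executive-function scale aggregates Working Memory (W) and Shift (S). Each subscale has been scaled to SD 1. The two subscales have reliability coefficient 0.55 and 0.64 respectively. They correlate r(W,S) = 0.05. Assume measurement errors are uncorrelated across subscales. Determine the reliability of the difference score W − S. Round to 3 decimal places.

Var(W−S) = 1 + 1 − 2·0.05 = 2 − 0.1 = 1.9.
Because errors are independent across components, Cov(Tᵢ,Tⱼ) = Cov(Xᵢ,Xⱼ); the off-diagonal part of the true-score variance is the same as above.
True-score variance = [0.55 + 0.64] − 0.1 = 1.19 − 0.1 = 1.09.
Reliability = 1.09 / 1.9 = 0.574.

0.574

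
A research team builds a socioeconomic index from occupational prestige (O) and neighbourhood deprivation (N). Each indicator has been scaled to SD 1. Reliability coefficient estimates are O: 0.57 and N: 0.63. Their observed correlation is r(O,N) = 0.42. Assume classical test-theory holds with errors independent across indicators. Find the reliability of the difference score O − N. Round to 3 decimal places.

Var(O−N) = 1 + 1 − 2·0.42 = 2 − 0.84 = 1.16.
Under uncorrelated errors the observed covariances equal the true-score covariances, so only the own-variance terms attenuate.
True-score variance = [0.57 + 0.63] − 0.84 = 1.2 − 0.84 = 0.36.
Reliability = 0.36 / 1.16 = 0.310.

0.310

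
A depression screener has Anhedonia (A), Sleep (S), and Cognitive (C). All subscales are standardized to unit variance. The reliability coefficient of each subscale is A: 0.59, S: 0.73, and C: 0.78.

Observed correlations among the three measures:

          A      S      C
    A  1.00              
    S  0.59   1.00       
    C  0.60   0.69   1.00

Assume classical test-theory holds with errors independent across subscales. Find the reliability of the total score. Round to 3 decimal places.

0.867

Var(A+S+C) = 3 + 2·[0.59 + 0.60 + 0.69] = 3 + 3.76 = 6.76.
With uncorrelated errors the cross-covariances are all true-score covariance, so they carry over unchanged; only the diagonal terms shrink to ρᵢσᵢ².
True-score variance = [0.59 + 0.73 + 0.78] + 3.76 = 2.1 + 3.76 = 5.86.
Reliability = 5.86 / 6.76 = 0.867.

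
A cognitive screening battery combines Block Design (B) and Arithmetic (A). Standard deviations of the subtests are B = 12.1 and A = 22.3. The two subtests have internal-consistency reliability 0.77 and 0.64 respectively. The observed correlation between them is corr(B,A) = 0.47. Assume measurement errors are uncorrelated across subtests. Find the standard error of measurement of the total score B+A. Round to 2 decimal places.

14.58

Var(total) = 643.7 + 253.64 = 897.34.
True-score variance = 431.001 + 253.64 = 684.641, so reliability = 0.7630.
Error variance = 897.34 − 684.641 = 212.699; SEM = √212.699 = 14.58.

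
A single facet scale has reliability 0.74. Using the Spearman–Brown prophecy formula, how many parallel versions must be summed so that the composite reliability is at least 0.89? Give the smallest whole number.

k ≥ ρ*(1−ρ₁)/(ρ₁(1−ρ*)) = 0.89·0.26 / (0.74·0.11) = 2.843.
Smallest integer k = 3.

3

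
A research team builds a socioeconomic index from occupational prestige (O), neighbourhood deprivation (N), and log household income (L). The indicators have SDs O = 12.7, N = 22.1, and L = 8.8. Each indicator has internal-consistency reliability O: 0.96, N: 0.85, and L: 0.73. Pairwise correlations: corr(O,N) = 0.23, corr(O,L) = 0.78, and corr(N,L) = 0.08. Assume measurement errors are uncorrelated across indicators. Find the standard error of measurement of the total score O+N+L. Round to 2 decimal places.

10.03

Var(total) = 727.14 + 334.571 = 1061.71.
True-score variance = 626.518 + 334.571 = 961.089, so reliability = 0.9052.
Error variance = 1061.71 − 961.089 = 100.622; SEM = √100.622 = 10.03.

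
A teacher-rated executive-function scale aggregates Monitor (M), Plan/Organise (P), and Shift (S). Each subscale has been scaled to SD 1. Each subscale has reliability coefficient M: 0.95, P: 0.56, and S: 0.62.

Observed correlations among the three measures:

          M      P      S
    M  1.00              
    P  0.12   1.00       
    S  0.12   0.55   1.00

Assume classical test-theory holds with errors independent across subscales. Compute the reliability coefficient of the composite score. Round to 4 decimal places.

Var(M+P+S) = 3 + 2·[0.12 + 0.12 + 0.55] = 3 + 1.58 = 4.58.
With uncorrelated errors the cross-covariances are all true-score covariance, so they carry over unchanged; only the diagonal terms shrink to ρᵢσᵢ².
True-score variance = [0.95 + 0.56 + 0.62] + 1.58 = 2.13 + 1.58 = 3.71.
Reliability = 3.71 / 4.58 = 0.8100.

0.8100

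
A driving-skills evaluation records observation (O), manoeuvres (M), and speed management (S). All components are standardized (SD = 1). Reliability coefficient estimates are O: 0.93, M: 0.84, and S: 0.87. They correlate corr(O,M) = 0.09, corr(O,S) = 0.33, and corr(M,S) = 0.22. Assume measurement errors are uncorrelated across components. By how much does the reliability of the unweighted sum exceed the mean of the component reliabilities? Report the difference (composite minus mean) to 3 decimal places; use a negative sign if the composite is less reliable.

0.036

Var(sum) = 3 + 1.28 = 4.28; true-score variance = 2.64 + 1.28 = 3.92; composite reliability = 0.9159.
Mean component reliability = 0.8800.
Difference = 0.9159 − 0.8800 = 0.036.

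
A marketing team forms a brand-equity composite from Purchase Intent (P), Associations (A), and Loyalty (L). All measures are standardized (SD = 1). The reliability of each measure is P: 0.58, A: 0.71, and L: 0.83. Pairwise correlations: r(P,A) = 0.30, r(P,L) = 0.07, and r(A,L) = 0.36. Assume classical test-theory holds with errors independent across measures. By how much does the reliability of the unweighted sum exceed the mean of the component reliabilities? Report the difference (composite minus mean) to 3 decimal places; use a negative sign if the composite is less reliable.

0.096

Var(sum) = 3 + 1.46 = 4.46; true-score variance = 2.12 + 1.46 = 3.58; composite reliability = 0.8027.
Mean component reliability = 0.7067.
Difference = 0.8027 − 0.7067 = 0.096.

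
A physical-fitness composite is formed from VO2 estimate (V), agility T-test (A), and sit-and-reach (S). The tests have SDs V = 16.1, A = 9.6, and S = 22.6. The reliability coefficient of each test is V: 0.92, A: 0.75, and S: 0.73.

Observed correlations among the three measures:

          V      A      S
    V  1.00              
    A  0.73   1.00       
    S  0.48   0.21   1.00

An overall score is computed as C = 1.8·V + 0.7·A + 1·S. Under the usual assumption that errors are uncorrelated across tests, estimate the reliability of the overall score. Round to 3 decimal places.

Var(C) = 1.8²·16.1² + 0.7²·9.6² + 22.6² + 2·[1.26·16.1·9.6·0.73 + 1.8·16.1·22.6·0.48 + 0.7·9.6·22.6·0.21] = 1395.76 + 976.865 = 2372.62.
With uncorrelated errors the cross-covariances are all true-score covariance, so they carry over unchanged; only the diagonal terms shrink to ρᵢσᵢ².
True-score variance = [1.8²·16.1²·0.92 + 0.7²·9.6²·0.75 + 22.6²·0.73] + 976.865 = 1179.38 + 976.865 = 2156.24.
Reliability = 2156.24 / 2372.62 = 0.909.

0.909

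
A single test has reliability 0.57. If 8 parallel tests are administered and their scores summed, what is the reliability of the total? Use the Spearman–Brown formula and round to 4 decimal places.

ρ_k = kρ / (1 + (k−1)ρ) = 8·0.57 / (1 + 7·0.57) = 4.560 / 4.990 = 0.9138.

0.9138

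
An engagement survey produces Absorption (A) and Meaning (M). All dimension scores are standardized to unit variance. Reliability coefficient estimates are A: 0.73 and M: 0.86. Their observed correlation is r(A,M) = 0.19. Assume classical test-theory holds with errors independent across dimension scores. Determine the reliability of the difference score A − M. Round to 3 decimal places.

Var(A−M) = 1 + 1 − 2·0.19 = 2 − 0.38 = 1.62.
Under uncorrelated errors the observed covariances equal the true-score covariances, so only the own-variance terms attenuate.
True-score variance = [0.73 + 0.86] − 0.38 = 1.59 − 0.38 = 1.21.
Reliability = 1.21 / 1.62 = 0.747.

0.747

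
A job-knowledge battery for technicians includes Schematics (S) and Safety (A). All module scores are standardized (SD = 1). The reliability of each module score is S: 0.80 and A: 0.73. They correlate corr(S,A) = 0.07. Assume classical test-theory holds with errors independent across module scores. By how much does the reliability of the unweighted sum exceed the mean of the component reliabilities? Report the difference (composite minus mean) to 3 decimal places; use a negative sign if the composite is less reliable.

0.015

Var(sum) = 2 + 0.14 = 2.14; true-score variance = 1.53 + 0.14 = 1.67; composite reliability = 0.7804.
Mean component reliability = 0.7650.
Difference = 0.7804 − 0.7650 = 0.015.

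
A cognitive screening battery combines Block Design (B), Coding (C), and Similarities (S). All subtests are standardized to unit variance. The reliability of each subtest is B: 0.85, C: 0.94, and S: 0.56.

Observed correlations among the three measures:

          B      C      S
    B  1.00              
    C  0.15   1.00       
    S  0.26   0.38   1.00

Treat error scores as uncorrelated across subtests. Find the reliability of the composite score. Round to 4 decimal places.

Var(B+C+S) = 3 + 2·[0.15 + 0.26 + 0.38] = 3 + 1.58 = 4.58.
With uncorrelated errors the cross-covariances are all true-score covariance, so they carry over unchanged; only the diagonal terms shrink to ρᵢσᵢ².
True-score variance = [0.85 + 0.94 + 0.56] + 1.58 = 2.35 + 1.58 = 3.93.
Reliability = 3.93 / 4.58 = 0.8581.

0.8581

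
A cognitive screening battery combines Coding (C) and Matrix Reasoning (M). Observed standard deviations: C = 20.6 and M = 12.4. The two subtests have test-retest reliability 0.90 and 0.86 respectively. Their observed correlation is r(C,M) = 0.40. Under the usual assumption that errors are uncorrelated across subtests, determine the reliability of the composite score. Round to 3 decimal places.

0.918

Var(C+M) = 20.6² + 12.4² + 2·[20.6·12.4·0.40] = 578.12 + 204.352 = 782.472.
With uncorrelated errors the cross-covariances are all true-score covariance, so they carry over unchanged; only the diagonal terms shrink to ρᵢσᵢ².
True-score variance = [20.6²·0.90 + 12.4²·0.86] + 204.352 = 514.158 + 204.352 = 718.51.
Reliability = 718.51 / 782.472 = 0.918.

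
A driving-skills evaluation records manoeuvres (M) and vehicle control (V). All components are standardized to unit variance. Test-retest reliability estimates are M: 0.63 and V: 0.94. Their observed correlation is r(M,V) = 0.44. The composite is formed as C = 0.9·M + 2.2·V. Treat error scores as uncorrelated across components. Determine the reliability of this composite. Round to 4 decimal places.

0.9202

Var(C) = 0.9² + 2.2² + 2·[1.98·0.44] = 5.65 + 1.7424 = 7.3924.
Under uncorrelated errors the observed covariances equal the true-score covariances, so only the own-variance terms attenuate.
True-score variance = [0.9²·0.63 + 2.2²·0.94] + 1.7424 = 5.0599 + 1.7424 = 6.8023.
Reliability = 6.8023 / 7.3924 = 0.9202.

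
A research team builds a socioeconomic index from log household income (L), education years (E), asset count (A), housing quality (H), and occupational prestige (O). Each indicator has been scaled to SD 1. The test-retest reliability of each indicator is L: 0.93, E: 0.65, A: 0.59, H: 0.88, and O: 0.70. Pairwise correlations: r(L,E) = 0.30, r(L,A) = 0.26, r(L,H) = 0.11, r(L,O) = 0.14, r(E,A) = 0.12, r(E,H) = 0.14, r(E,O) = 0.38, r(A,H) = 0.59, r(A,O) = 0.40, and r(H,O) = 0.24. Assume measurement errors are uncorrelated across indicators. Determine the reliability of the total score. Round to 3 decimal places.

0.879

Var(L+E+A+H+O) = 5 + 2·[0.30 + 0.26 + 0.11 + 0.14 + 0.12 + 0.14 + 0.38 + 0.59 + 0.40 + 0.24] = 5 + 5.36 = 10.36.
Under uncorrelated errors the observed covariances equal the true-score covariances, so only the own-variance terms attenuate.
True-score variance = [0.93 + 0.65 + 0.59 + 0.88 + 0.70] + 5.36 = 3.75 + 5.36 = 9.11.
Reliability = 9.11 / 10.36 = 0.879.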